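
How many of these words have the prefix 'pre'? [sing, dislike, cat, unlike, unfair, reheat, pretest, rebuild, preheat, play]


Checking each word for prefix 'pre':
  'sing' -> no (count: 0)
  'dislike' -> no (count: 0)
  'cat' -> no (count: 0)
  'unlike' -> no (count: 0)
  'unfair' -> no (count: 0)
  'reheat' -> no (count: 0)
  'pretest' -> YES, starts with 'pre' (count: 1)
  'rebuild' -> no (count: 1)
  'preheat' -> YES, starts with 'pre' (count: 2)
  'play' -> no (count: 2)
Total with prefix 'pre': 2

2


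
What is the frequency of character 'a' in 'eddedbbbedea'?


Scanning 'eddedbbbedea' for 'a':
  Position 11: 'a' -> MATCH (count: 1)
Total occurrences of 'a': 1

1


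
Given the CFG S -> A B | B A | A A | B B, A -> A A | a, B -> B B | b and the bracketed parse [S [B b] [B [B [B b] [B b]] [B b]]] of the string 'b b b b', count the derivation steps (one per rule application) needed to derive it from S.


Every bracketed nonterminal node [X ...] in the tree is produced by exactly one rule application.
Reading the tree off as a leftmost derivation:
  Step 1: S  =>  B B   (applied S -> B B)
  Step 2: B B  =>  b B   (applied B -> b)
  Step 3: b B  =>  b B B   (applied B -> B B)
  Step 4: b B B  =>  b B B B   (applied B -> B B)
  Step 5: b B B B  =>  b b B B   (applied B -> b)
  Step 6: b b B B  =>  b b b B   (applied B -> b)
  Step 7: b b b B  =>  b b b b   (applied B -> b)
Final yield: b b b b
Total rewrite steps: 7

7


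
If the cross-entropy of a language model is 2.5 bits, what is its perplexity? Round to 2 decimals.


Perplexity formula: PP = 2^H
H = 2.5
PP = 2^2.5
Decompose: 2^2.5 = 2^2 * 2^0.5 = 2^2 * sqrt(2)
2^2 = 4, sqrt(2) ~ 1.4142136
PP ~ 4 * 1.4142136 = 5.6568544
Rounded to 2 decimals: 5.66

5.66


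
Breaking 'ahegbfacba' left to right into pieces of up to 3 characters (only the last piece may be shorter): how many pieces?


'ahegbfacba' has 10 characters.
Chunking with max size 3:
  Chunk 1: 'ahe' (positions 0-2)
  Chunk 2: 'gbf' (positions 3-5)
  Chunk 3: 'acb' (positions 6-8)
  Chunk 4: 'a' (positions 9-9)
Total chunks: ceil(10 / 3) = 4

4


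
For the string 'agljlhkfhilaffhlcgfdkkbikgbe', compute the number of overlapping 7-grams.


String 'agljlhkfhilaffhlcgfdkkbikgbe' has length L = 28.
Number of overlapping n-grams = L - n + 1
Substituting: 28 - 7 + 1 = 22

22


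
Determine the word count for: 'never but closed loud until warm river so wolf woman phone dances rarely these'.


Counting words by splitting on spaces:
  Word 1: 'never'
  Word 2: 'but'
  Word 3: 'closed'
  Word 4: 'loud'
  Word 5: 'until'
  Word 6: 'warm'
  Word 7: 'river'
  Word 8: 'so'
  Word 9: 'wolf'
  Word 10: 'woman'
  Word 11: 'phone'
  Word 12: 'dances'
  Word 13: 'rarely'
  Word 14: 'these'
Total words: 14

14


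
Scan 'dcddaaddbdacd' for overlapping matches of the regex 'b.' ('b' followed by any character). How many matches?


Pattern: b. means 'b' followed by any character.
Scanning 'dcddaaddbdacd' position-by-position:
  Pos 0: window 'dc' -> no
  Pos 1: window 'cd' -> no
  Pos 2: window 'dd' -> no
  Pos 3: window 'da' -> no
  Pos 4: window 'aa' -> no
  Pos 5: window 'ad' -> no
  Pos 6: window 'dd' -> no
  Pos 7: window 'db' -> no
  Pos 8: window 'bd' -> MATCH
  Pos 9: window 'da' -> no
  Pos 10: window 'ac' -> no
  Pos 11: window 'cd' -> no
  Pos 12: window 'd' -> no
Total matches: 1

1


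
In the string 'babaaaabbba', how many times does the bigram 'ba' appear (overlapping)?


Scanning 'babaaaabbba' for bigram 'ba':
  Position 0: 'ba' -> MATCH
  Position 1: 'ab' -> no
  Position 2: 'ba' -> MATCH
  Position 3: 'aa' -> no
  Position 4: 'aa' -> no
  Position 5: 'aa' -> no
  Position 6: 'ab' -> no
  Position 7: 'bb' -> no
  Position 8: 'bb' -> no
  Position 9: 'ba' -> MATCH
Total matches: 3

3


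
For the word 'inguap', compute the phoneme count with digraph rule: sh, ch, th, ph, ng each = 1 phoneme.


Parsing 'inguap' greedily, digraphs first:
  'i' -> vowel phoneme (phonemes so far: 1)
  'ng' -> digraph (1 consonant phoneme) (phonemes so far: 2)
  'u' -> vowel phoneme (phonemes so far: 3)
  'a' -> vowel phoneme (phonemes so far: 4)
  'p' -> consonant phoneme (phonemes so far: 5)
Total phonemes: 5

5


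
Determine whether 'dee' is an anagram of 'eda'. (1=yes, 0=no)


Sort characters of 'dee': 'dee'
Sort characters of 'eda': 'ade'
Sorted forms differ -> they are NOT anagrams
Result: 0

0


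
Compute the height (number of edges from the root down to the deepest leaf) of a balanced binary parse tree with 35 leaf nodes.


In a balanced binary tree with n leaves the deepest leaf is ceil(log2(n)) edges below the root.
log2(35) = 5.1293
ceil(5.1293) = 6
height (edges) = 6

6


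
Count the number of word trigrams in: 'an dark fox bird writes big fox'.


Word trigrams from [7] words:
  Trigram 1: (an dark fox)
  Trigram 2: (dark fox bird)
  Trigram 3: (fox bird writes)
  Trigram 4: (bird writes big)
  Trigram 5: (writes big fox)
Total word trigrams: 7 - 2 = 5

5


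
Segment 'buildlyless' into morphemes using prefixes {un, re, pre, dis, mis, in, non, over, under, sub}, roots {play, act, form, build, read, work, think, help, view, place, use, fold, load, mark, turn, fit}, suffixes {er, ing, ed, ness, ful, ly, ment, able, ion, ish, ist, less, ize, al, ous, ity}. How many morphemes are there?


Segmenting 'buildlyless' against the inventory:
  'build' -> root (morpheme 1)
  'ly' -> suffix (morpheme 2)
  'less' -> suffix (morpheme 3)
Total morphemes: 3

3


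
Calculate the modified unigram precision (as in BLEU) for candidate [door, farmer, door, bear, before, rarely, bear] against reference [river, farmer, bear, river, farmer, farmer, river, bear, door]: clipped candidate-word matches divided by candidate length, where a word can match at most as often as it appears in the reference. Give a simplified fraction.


Reference word counts: {'bear': 2, 'door': 1, 'farmer': 3, 'river': 3}
Checking each candidate word (with clipping):
  'door' -> in reference (ref count 1, used 1/1) -> match (matches: 1)
  'farmer' -> in reference (ref count 3, used 1/3) -> match (matches: 2)
  'door' -> ref count 1 already used up (1/1) -> clipped, no match (matches: 2)
  'bear' -> in reference (ref count 2, used 1/2) -> match (matches: 3)
  'before' -> not in reference -> no match (matches: 3)
  'rarely' -> not in reference -> no match (matches: 3)
  'bear' -> in reference (ref count 2, used 2/2) -> match (matches: 4)
Clipped matches: 4, Candidate length: 7
Precision = 4/7

4/7


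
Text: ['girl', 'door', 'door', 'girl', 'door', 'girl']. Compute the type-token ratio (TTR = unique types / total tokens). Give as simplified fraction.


Tokens: 6
Unique types: ('door', 'girl') = 2
TTR = 2/6
Simplify: divide both by 2 -> 1/3
TTR = 1/3

1/3


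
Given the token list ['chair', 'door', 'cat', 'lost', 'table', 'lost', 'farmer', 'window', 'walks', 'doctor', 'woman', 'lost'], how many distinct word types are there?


Listing all tokens and tracking unique types:
  Token 1: 'chair' -> NEW (unique so far: 1)
  Token 2: 'door' -> NEW (unique so far: 2)
  Token 3: 'cat' -> NEW (unique so far: 3)
  Token 4: 'lost' -> NEW (unique so far: 4)
  Token 5: 'table' -> NEW (unique so far: 5)
  Token 6: 'lost' -> duplicate (unique so far: 5)
  Token 7: 'farmer' -> NEW (unique so far: 6)
  Token 8: 'window' -> NEW (unique so far: 7)
  Token 9: 'walks' -> NEW (unique so far: 8)
  Token 10: 'doctor' -> NEW (unique so far: 9)
  Token 11: 'woman' -> NEW (unique so far: 10)
  Token 12: 'lost' -> duplicate (unique so far: 10)
Unique types: ('cat', 'chair', 'doctor', 'door', 'farmer', 'lost', 'table', 'walks', 'window', 'woman')
Vocabulary size: 10

10


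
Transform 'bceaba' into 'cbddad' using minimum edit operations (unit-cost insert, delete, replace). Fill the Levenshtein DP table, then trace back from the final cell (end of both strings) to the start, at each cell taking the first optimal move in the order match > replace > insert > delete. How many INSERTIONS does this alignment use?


Edit distance = 5. Backtracking from cell (6, 6) with preference match > replace > insert > delete,
then listing the resulting alignment 'bceaba' -> 'cbddad' left to right:
  Step 1: insert 'c' [insertion #1]
  Step 2: keep 'b'
  Step 3: replace c->d
  Step 4: replace e->d
  Step 5: keep 'a'
  Step 6: delete 'b'
  Step 7: replace a->d
Total insertions: 1

1


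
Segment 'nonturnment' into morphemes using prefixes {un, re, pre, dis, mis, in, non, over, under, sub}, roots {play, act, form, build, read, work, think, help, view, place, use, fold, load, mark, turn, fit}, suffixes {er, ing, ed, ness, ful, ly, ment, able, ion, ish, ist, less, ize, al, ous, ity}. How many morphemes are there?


Segmenting 'nonturnment' against the inventory:
  'non' -> prefix (morpheme 1)
  'turn' -> root (morpheme 2)
  'ment' -> suffix (morpheme 3)
Total morphemes: 3

3


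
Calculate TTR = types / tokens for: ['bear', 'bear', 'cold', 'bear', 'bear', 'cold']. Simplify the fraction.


Tokens: 6
Unique types: ('bear', 'cold') = 2
TTR = 2/6
Simplify: divide both by 2 -> 1/3
TTR = 1/3

1/3


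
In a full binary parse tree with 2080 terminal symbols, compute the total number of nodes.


Leaf nodes (terminals): 2080
Internal nodes = n - 1 = 2080 - 1 = 2079
Total = leaves + internal = 2080 + 2079 = 4159

4159


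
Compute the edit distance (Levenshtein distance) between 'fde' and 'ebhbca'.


Building DP table for s1='fde' (len 3) and s2='ebhbca' (len 6):
       e  b  h  b  c  a
    0  1  2  3  4  5  6
  f 1  1  2  3  4  5  6
  d 2  2  2  3  4  5  6
  e 3  2  3  3  4  5  6
Edit distance = dp[3][6] = 6

6


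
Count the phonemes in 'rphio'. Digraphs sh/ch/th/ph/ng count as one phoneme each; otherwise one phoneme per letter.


Parsing 'rphio' greedily, digraphs first:
  'r' -> consonant phoneme (phonemes so far: 1)
  'ph' -> digraph (1 consonant phoneme) (phonemes so far: 2)
  'i' -> vowel phoneme (phonemes so far: 3)
  'o' -> vowel phoneme (phonemes so far: 4)
Total phonemes: 4

4


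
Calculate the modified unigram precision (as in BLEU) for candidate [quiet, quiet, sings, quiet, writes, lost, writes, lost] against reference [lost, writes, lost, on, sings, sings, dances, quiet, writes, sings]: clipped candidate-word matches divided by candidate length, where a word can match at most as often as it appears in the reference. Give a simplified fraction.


Reference word counts: {'dances': 1, 'lost': 2, 'on': 1, 'quiet': 1, 'sings': 3, 'writes': 2}
Checking each candidate word (with clipping):
  'quiet' -> in reference (ref count 1, used 1/1) -> match (matches: 1)
  'quiet' -> ref count 1 already used up (1/1) -> clipped, no match (matches: 1)
  'sings' -> in reference (ref count 3, used 1/3) -> match (matches: 2)
  'quiet' -> ref count 1 already used up (1/1) -> clipped, no match (matches: 2)
  'writes' -> in reference (ref count 2, used 1/2) -> match (matches: 3)
  'lost' -> in reference (ref count 2, used 1/2) -> match (matches: 4)
  'writes' -> in reference (ref count 2, used 2/2) -> match (matches: 5)
  'lost' -> in reference (ref count 2, used 2/2) -> match (matches: 6)
Clipped matches: 6, Candidate length: 8
Precision = 6/8 = 3/4

3/4


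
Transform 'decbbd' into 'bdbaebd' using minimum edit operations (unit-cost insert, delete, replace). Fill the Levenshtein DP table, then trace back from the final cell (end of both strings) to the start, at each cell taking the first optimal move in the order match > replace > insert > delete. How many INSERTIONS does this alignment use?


Edit distance = 4. Backtracking from cell (6, 7) with preference match > replace > insert > delete,
then listing the resulting alignment 'decbbd' -> 'bdbaebd' left to right:
  Step 1: insert 'b' [insertion #1]
  Step 2: keep 'd'
  Step 3: replace e->b
  Step 4: replace c->a
  Step 5: replace b->e
  Step 6: keep 'b'
  Step 7: keep 'd'
Total insertions: 1

1


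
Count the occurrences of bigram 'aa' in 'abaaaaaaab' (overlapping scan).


Scanning 'abaaaaaaab' for bigram 'aa':
  Position 0: 'ab' -> no
  Position 1: 'ba' -> no
  Position 2: 'aa' -> MATCH
  Position 3: 'aa' -> MATCH
  Position 4: 'aa' -> MATCH
  Position 5: 'aa' -> MATCH
  Position 6: 'aa' -> MATCH
  Position 7: 'aa' -> MATCH
  Position 8: 'ab' -> no
Total matches: 6

6


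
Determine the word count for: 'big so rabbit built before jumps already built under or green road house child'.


Counting words by splitting on spaces:
  Word 1: 'big'
  Word 2: 'so'
  Word 3: 'rabbit'
  Word 4: 'built'
  Word 5: 'before'
  Word 6: 'jumps'
  Word 7: 'already'
  Word 8: 'built'
  Word 9: 'under'
  Word 10: 'or'
  Word 11: 'green'
  Word 12: 'road'
  Word 13: 'house'
  Word 14: 'child'
Total words: 14

14


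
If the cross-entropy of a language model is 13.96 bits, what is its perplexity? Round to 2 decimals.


Perplexity formula: PP = 2^H
H = 13.96
PP = 2^13.96
Decompose: 2^13.96 = 2^13 * 2^0.96
2^13 = 8192, 2^0.96 ~ 1.9453099
PP ~ 8192 * 1.9453099 = 15935.9787008
Rounded to 2 decimals: 15935.98

15935.98


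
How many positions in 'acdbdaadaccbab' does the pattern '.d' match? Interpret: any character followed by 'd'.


Pattern: .d means any character followed by 'd'.
Scanning 'acdbdaadaccbab' position-by-position:
  Pos 0: window 'ac' -> no
  Pos 1: window 'cd' -> MATCH
  Pos 2: window 'db' -> no
  Pos 3: window 'bd' -> MATCH
  Pos 4: window 'da' -> no
  Pos 5: window 'aa' -> no
  Pos 6: window 'ad' -> MATCH
  Pos 7: window 'da' -> no
  Pos 8: window 'ac' -> no
  Pos 9: window 'cc' -> no
  Pos 10: window 'cb' -> no
  Pos 11: window 'ba' -> no
  Pos 12: window 'ab' -> no
  Pos 13: window 'b' -> no
Total matches: 3

3


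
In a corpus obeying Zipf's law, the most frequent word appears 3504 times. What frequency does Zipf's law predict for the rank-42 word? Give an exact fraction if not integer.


Zipf's law: freq(rank) = f1 / rank
f1 = 3504, rank = 42
freq = 3504 / 42
GCD(3504, 42) = 6
Simplified: 584/7

584/7


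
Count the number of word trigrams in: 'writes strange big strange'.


Word trigrams from [4] words:
  Trigram 1: (writes strange big)
  Trigram 2: (strange big strange)
Total word trigrams: 4 - 2 = 2

2


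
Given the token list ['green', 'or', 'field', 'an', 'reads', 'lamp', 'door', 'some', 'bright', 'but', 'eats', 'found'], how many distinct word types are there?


Listing all tokens and tracking unique types:
  Token 1: 'green' -> NEW (unique so far: 1)
  Token 2: 'or' -> NEW (unique so far: 2)
  Token 3: 'field' -> NEW (unique so far: 3)
  Token 4: 'an' -> NEW (unique so far: 4)
  Token 5: 'reads' -> NEW (unique so far: 5)
  Token 6: 'lamp' -> NEW (unique so far: 6)
  Token 7: 'door' -> NEW (unique so far: 7)
  Token 8: 'some' -> NEW (unique so far: 8)
  Token 9: 'bright' -> NEW (unique so far: 9)
  Token 10: 'but' -> NEW (unique so far: 10)
  Token 11: 'eats' -> NEW (unique so far: 11)
  Token 12: 'found' -> NEW (unique so far: 12)
Unique types: ('an', 'bright', 'but', 'door', 'eats', 'field', 'found', 'green', 'lamp', 'or', 'reads', 'some')
Vocabulary size: 12

12


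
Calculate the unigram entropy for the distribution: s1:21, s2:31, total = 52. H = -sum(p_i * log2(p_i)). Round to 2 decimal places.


Computing entropy H = -sum(p_i * log2(p_i)):
  s1: p = 21/52 = 0.4038, -p*log2(p) = 0.5283
  s2: p = 31/52 = 0.5962, -p*log2(p) = 0.4449
H = sum of terms = 0.9732
Rounded to 2 decimals: 0.97

0.97


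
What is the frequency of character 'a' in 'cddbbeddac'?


Scanning 'cddbbeddac' for 'a':
  Position 8: 'a' -> MATCH (count: 1)
Total occurrences of 'a': 1

1


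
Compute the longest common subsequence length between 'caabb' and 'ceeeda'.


DP table for LCS of 'caabb' and 'ceeeda':
       c  e  e  e  d  a
    0  0  0  0  0  0  0
  c 0  1  1  1  1  1  1
  a 0  1  1  1  1  1  2
  a 0  1  1  1  1  1  2
  b 0  1  1  1  1  1  2
  b 0  1  1  1  1  1  2
LCS: 'ca'
LCS length = 2

2


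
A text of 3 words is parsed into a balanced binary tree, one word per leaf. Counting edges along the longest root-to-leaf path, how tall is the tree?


In a balanced binary tree with n leaves the deepest leaf is ceil(log2(n)) edges below the root.
log2(3) = 1.5850
ceil(1.5850) = 2
height (edges) = 2

2


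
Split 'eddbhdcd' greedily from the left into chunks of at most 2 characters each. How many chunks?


'eddbhdcd' has 8 characters.
Chunking with max size 2:
  Chunk 1: 'ed' (positions 0-1)
  Chunk 2: 'db' (positions 2-3)
  Chunk 3: 'hd' (positions 4-5)
  Chunk 4: 'cd' (positions 6-7)
Total chunks: ceil(8 / 2) = 4

4


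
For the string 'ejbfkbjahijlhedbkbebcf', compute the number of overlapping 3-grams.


String 'ejbfkbjahijlhedbkbebcf' has length L = 22.
Number of overlapping n-grams = L - n + 1
Substituting: 22 - 3 + 1 = 20

20


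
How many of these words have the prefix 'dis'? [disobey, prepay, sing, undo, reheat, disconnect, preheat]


Checking each word for prefix 'dis':
  'disobey' -> YES, starts with 'dis' (count: 1)
  'prepay' -> no (count: 1)
  'sing' -> no (count: 1)
  'undo' -> no (count: 1)
  'reheat' -> no (count: 1)
  'disconnect' -> YES, starts with 'dis' (count: 2)
  'preheat' -> no (count: 2)
Total with prefix 'dis': 2

2


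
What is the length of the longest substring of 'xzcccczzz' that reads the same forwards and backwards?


Scanning 'xzcccczzz' for palindromic substrings.
Substring at positions 1-6: 'zccccz'.
Check: reverse('zccccz') = 'zccccz' -> palindrome confirmed.
Neighbouring characters ('x' / 'z') break symmetry, so it cannot extend further.
No longer palindromic substring exists; longest length = 6

6


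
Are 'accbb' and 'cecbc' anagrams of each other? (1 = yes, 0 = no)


Sort characters of 'accbb': 'abbcc'
Sort characters of 'cecbc': 'bccce'
Sorted forms differ -> they are NOT anagrams
Result: 0

0


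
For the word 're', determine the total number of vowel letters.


Scanning each character of 're':
  Position 1: 'r' -> consonant (running count: 0)
  Position 2: 'e' -> vowel (running count: 1)
Total vowels: 1

1


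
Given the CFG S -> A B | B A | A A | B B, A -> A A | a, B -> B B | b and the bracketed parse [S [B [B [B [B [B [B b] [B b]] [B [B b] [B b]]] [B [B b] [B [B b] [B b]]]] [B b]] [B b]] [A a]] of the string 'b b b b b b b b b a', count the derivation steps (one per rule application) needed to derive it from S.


Every bracketed nonterminal node [X ...] in the tree is produced by exactly one rule application.
Reading the tree off as a leftmost derivation:
  Step 1: S  =>  B A   (applied S -> B A)
  Step 2: B A  =>  B B A   (applied B -> B B)
  Step 3: B B A  =>  B B B A   (applied B -> B B)
  Step 4: B B B A  =>  B B B B A   (applied B -> B B)
  Step 5: B B B B A  =>  B B B B B A   (applied B -> B B)
  Step 6: B B B B B A  =>  B B B B B B A   (applied B -> B B)
  Step 7: B B B B B B A  =>  b B B B B B A   (applied B -> b)
  Step 8: b B B B B B A  =>  b b B B B B A   (applied B -> b)
  Step 9: b b B B B B A  =>  b b B B B B B A   (applied B -> B B)
  Step 10: b b B B B B B A  =>  b b b B B B B A   (applied B -> b)
  Step 11: b b b B B B B A  =>  b b b b B B B A   (applied B -> b)
  Step 12: b b b b B B B A  =>  b b b b B B B B A   (applied B -> B B)
  Step 13: b b b b B B B B A  =>  b b b b b B B B A   (applied B -> b)
  Step 14: b b b b b B B B A  =>  b b b b b B B B B A   (applied B -> B B)
  Step 15: b b b b b B B B B A  =>  b b b b b b B B B A   (applied B -> b)
  Step 16: b b b b b b B B B A  =>  b b b b b b b B B A   (applied B -> b)
  Step 17: b b b b b b b B B A  =>  b b b b b b b b B A   (applied B -> b)
  Step 18: b b b b b b b b B A  =>  b b b b b b b b b A   (applied B -> b)
  Step 19: b b b b b b b b b A  =>  b b b b b b b b b a   (applied A -> a)
Final yield: b b b b b b b b b a
Total rewrite steps: 19

19


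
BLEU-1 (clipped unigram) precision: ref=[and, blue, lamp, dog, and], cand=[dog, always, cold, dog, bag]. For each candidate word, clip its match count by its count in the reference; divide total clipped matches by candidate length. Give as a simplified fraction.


Reference word counts: {'and': 2, 'blue': 1, 'dog': 1, 'lamp': 1}
Checking each candidate word (with clipping):
  'dog' -> in reference (ref count 1, used 1/1) -> match (matches: 1)
  'always' -> not in reference -> no match (matches: 1)
  'cold' -> not in reference -> no match (matches: 1)
  'dog' -> ref count 1 already used up (1/1) -> clipped, no match (matches: 1)
  'bag' -> not in reference -> no match (matches: 1)
Clipped matches: 1, Candidate length: 5
Precision = 1/5

1/5


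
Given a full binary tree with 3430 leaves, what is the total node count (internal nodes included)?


Leaf nodes (terminals): 3430
Internal nodes = n - 1 = 3430 - 1 = 3429
Total = leaves + internal = 3430 + 3429 = 6859

6859


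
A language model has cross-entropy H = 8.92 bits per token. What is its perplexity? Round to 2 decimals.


Perplexity formula: PP = 2^H
H = 8.92
PP = 2^8.92
Decompose: 2^8.92 = 2^8 * 2^0.92
2^8 = 256, 2^0.92 ~ 1.8921153
PP ~ 256 * 1.8921153 = 484.3815168
Rounded to 2 decimals: 484.38

484.38


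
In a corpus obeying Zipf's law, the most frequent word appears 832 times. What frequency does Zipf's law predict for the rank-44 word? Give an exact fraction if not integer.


Zipf's law: freq(rank) = f1 / rank
f1 = 832, rank = 44
freq = 832 / 44
GCD(832, 44) = 4
Simplified: 208/11

208/11


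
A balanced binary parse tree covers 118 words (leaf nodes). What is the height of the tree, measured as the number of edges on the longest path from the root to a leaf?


In a balanced binary tree with n leaves the deepest leaf is ceil(log2(n)) edges below the root.
log2(118) = 6.8826
ceil(6.8826) = 7
height (edges) = 7

7


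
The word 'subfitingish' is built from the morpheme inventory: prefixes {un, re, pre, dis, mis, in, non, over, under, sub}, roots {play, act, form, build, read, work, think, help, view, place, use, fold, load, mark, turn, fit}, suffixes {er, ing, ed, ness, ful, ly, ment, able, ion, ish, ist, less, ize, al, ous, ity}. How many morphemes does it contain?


Segmenting 'subfitingish' against the inventory:
  'sub' -> prefix (morpheme 1)
  'fit' -> root (morpheme 2)
  'ing' -> suffix (morpheme 3)
  'ish' -> suffix (morpheme 4)
Total morphemes: 4

4


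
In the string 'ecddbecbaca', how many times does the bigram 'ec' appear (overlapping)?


Scanning 'ecddbecbaca' for bigram 'ec':
  Position 0: 'ec' -> MATCH
  Position 1: 'cd' -> no
  Position 2: 'dd' -> no
  Position 3: 'db' -> no
  Position 4: 'be' -> no
  Position 5: 'ec' -> MATCH
  Position 6: 'cb' -> no
  Position 7: 'ba' -> no
  Position 8: 'ac' -> no
  Position 9: 'ca' -> no
Total matches: 2

2


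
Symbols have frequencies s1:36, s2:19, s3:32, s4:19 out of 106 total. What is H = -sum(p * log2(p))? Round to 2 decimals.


Computing entropy H = -sum(p_i * log2(p_i)):
  s1: p = 36/106 = 0.3396, -p*log2(p) = 0.5291
  s2: p = 19/106 = 0.1792, -p*log2(p) = 0.4445
  s3: p = 32/106 = 0.3019, -p*log2(p) = 0.5216
  s4: p = 19/106 = 0.1792, -p*log2(p) = 0.4445
H = sum of terms = 1.9397
Rounded to 2 decimals: 1.94

1.94


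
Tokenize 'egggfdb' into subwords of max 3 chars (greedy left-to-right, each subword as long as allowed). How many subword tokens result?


'egggfdb' has 7 characters.
Chunking with max size 3:
  Chunk 1: 'egg' (positions 0-2)
  Chunk 2: 'gfd' (positions 3-5)
  Chunk 3: 'b' (positions 6-6)
Total chunks: ceil(7 / 3) = 3

3


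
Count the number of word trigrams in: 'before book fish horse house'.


Word trigrams from [5] words:
  Trigram 1: (before book fish)
  Trigram 2: (book fish horse)
  Trigram 3: (fish horse house)
Total word trigrams: 5 - 2 = 3

3


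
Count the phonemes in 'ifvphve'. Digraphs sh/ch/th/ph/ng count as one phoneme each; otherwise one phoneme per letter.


Parsing 'ifvphve' greedily, digraphs first:
  'i' -> vowel phoneme (phonemes so far: 1)
  'f' -> consonant phoneme (phonemes so far: 2)
  'v' -> consonant phoneme (phonemes so far: 3)
  'ph' -> digraph (1 consonant phoneme) (phonemes so far: 4)
  'v' -> consonant phoneme (phonemes so far: 5)
  'e' -> vowel phoneme (phonemes so far: 6)
Total phonemes: 6

6


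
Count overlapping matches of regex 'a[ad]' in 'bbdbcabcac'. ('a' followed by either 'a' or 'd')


Pattern: a[ad] means 'a' followed by either 'a' or 'd'.
Scanning 'bbdbcabcac' position-by-position:
  Pos 0: window 'bb' -> no
  Pos 1: window 'bd' -> no
  Pos 2: window 'db' -> no
  Pos 3: window 'bc' -> no
  Pos 4: window 'ca' -> no
  Pos 5: window 'ab' -> no
  Pos 6: window 'bc' -> no
  Pos 7: window 'ca' -> no
  Pos 8: window 'ac' -> no
  Pos 9: window 'c' -> no
Total matches: 0

0


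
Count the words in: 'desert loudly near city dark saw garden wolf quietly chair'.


Counting words by splitting on spaces:
  Word 1: 'desert'
  Word 2: 'loudly'
  Word 3: 'near'
  Word 4: 'city'
  Word 5: 'dark'
  Word 6: 'saw'
  Word 7: 'garden'
  Word 8: 'wolf'
  Word 9: 'quietly'
  Word 10: 'chair'
Total words: 10

10


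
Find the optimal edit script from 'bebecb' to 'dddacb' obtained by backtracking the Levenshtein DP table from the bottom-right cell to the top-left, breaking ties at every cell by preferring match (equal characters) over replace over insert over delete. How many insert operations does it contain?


Edit distance = 4. Backtracking from cell (6, 6) with preference match > replace > insert > delete,
then listing the resulting alignment 'bebecb' -> 'dddacb' left to right:
  Step 1: replace b->d
  Step 2: replace e->d
  Step 3: replace b->d
  Step 4: replace e->a
  Step 5: keep 'c'
  Step 6: keep 'b'
Total insertions: 0

0


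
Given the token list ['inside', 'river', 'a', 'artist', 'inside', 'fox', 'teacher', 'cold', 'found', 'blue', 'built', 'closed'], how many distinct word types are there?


Listing all tokens and tracking unique types:
  Token 1: 'inside' -> NEW (unique so far: 1)
  Token 2: 'river' -> NEW (unique so far: 2)
  Token 3: 'a' -> NEW (unique so far: 3)
  Token 4: 'artist' -> NEW (unique so far: 4)
  Token 5: 'inside' -> duplicate (unique so far: 4)
  Token 6: 'fox' -> NEW (unique so far: 5)
  Token 7: 'teacher' -> NEW (unique so far: 6)
  Token 8: 'cold' -> NEW (unique so far: 7)
  Token 9: 'found' -> NEW (unique so far: 8)
  Token 10: 'blue' -> NEW (unique so far: 9)
  Token 11: 'built' -> NEW (unique so far: 10)
  Token 12: 'closed' -> NEW (unique so far: 11)
Unique types: ('a', 'artist', 'blue', 'built', 'closed', 'cold', 'found', 'fox', 'inside', 'river', 'teacher')
Vocabulary size: 11

11


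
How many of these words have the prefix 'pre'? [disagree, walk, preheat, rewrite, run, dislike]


Checking each word for prefix 'pre':
  'disagree' -> no (count: 0)
  'walk' -> no (count: 0)
  'preheat' -> YES, starts with 'pre' (count: 1)
  'rewrite' -> no (count: 1)
  'run' -> no (count: 1)
  'dislike' -> no (count: 1)
Total with prefix 'pre': 1

1


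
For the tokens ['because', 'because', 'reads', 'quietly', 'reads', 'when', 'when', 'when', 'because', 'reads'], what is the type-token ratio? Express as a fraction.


Tokens: 10
Unique types: ('because', 'quietly', 'reads', 'when') = 4
TTR = 4/10
Simplify: divide both by 2 -> 2/5
TTR = 2/5

2/5


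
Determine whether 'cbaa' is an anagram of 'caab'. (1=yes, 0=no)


Sort characters of 'cbaa': 'aabc'
Sort characters of 'caab': 'aabc'
Sorted forms match -> they ARE anagrams
Result: 1

1


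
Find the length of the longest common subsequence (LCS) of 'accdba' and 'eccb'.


DP table for LCS of 'accdba' and 'eccb':
       e  c  c  b
    0  0  0  0  0
  a 0  0  0  0  0
  c 0  0  1  1  1
  c 0  0  1  2  2
  d 0  0  1  2  2
  b 0  0  1  2  3
  a 0  0  1  2  3
LCS: 'ccb'
LCS length = 3

3


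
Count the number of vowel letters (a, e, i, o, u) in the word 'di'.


Scanning each character of 'di':
  Position 1: 'd' -> consonant (running count: 0)
  Position 2: 'i' -> vowel (running count: 1)
Total vowels: 1

1


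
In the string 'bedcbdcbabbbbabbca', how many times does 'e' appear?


Scanning 'bedcbdcbabbbbabbca' for 'e':
  Position 1: 'e' -> MATCH (count: 1)
Total occurrences of 'e': 1

1


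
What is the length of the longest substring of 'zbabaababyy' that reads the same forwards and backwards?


Scanning 'zbabaababyy' for palindromic substrings.
Substring at positions 1-8: 'babaabab'.
Check: reverse('babaabab') = 'babaabab' -> palindrome confirmed.
Neighbouring characters ('z' / 'y') break symmetry, so it cannot extend further.
No longer palindromic substring exists; longest length = 8

8


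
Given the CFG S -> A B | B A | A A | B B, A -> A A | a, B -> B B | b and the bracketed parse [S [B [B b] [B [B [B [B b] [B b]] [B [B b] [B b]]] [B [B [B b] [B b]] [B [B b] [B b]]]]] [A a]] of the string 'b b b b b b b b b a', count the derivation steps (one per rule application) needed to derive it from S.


Every bracketed nonterminal node [X ...] in the tree is produced by exactly one rule application.
Reading the tree off as a leftmost derivation:
  Step 1: S  =>  B A   (applied S -> B A)
  Step 2: B A  =>  B B A   (applied B -> B B)
  Step 3: B B A  =>  b B A   (applied B -> b)
  Step 4: b B A  =>  b B B A   (applied B -> B B)
  Step 5: b B B A  =>  b B B B A   (applied B -> B B)
  Step 6: b B B B A  =>  b B B B B A   (applied B -> B B)
  Step 7: b B B B B A  =>  b b B B B A   (applied B -> b)
  Step 8: b b B B B A  =>  b b b B B A   (applied B -> b)
  Step 9: b b b B B A  =>  b b b B B B A   (applied B -> B B)
  Step 10: b b b B B B A  =>  b b b b B B A   (applied B -> b)
  Step 11: b b b b B B A  =>  b b b b b B A   (applied B -> b)
  Step 12: b b b b b B A  =>  b b b b b B B A   (applied B -> B B)
  Step 13: b b b b b B B A  =>  b b b b b B B B A   (applied B -> B B)
  Step 14: b b b b b B B B A  =>  b b b b b b B B A   (applied B -> b)
  Step 15: b b b b b b B B A  =>  b b b b b b b B A   (applied B -> b)
  Step 16: b b b b b b b B A  =>  b b b b b b b B B A   (applied B -> B B)
  Step 17: b b b b b b b B B A  =>  b b b b b b b b B A   (applied B -> b)
  Step 18: b b b b b b b b B A  =>  b b b b b b b b b A   (applied B -> b)
  Step 19: b b b b b b b b b A  =>  b b b b b b b b b a   (applied A -> a)
Final yield: b b b b b b b b b a
Total rewrite steps: 19

19


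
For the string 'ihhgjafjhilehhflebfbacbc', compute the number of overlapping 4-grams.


String 'ihhgjafjhilehhflebfbacbc' has length L = 24.
Number of overlapping n-grams = L - n + 1
Substituting: 24 - 4 + 1 = 21

21


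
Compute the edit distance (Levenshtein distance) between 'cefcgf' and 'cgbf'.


Building DP table for s1='cefcgf' (len 6) and s2='cgbf' (len 4):
       c  g  b  f
    0  1  2  3  4
  c 1  0  1  2  3
  e 2  1  1  2  3
  f 3  2  2  2  2
  c 4  3  3  3  3
  g 5  4  3  4  4
  f 6  5  4  4  4
Edit distance = dp[6][4] = 4

4


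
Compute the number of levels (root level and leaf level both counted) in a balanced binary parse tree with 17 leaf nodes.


In a balanced binary tree with n leaves the deepest leaf is ceil(log2(n)) edges below the root,
so counting node levels inclusive of root and leaves gives ceil(log2(n)) + 1 levels.
log2(17) = 4.0875
ceil(4.0875) = 5
levels = 5 + 1 = 6

6


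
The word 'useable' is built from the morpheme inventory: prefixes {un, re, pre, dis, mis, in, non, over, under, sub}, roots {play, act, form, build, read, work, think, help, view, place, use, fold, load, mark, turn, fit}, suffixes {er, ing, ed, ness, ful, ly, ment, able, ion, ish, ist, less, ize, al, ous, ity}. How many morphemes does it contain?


Segmenting 'useable' against the inventory:
  'use' -> root (morpheme 1)
  'able' -> suffix (morpheme 2)
Total morphemes: 2

2


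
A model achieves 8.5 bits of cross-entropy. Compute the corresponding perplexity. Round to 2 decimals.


Perplexity formula: PP = 2^H
H = 8.5
PP = 2^8.5
Decompose: 2^8.5 = 2^8 * 2^0.5 = 2^8 * sqrt(2)
2^8 = 256, sqrt(2) ~ 1.4142136
PP ~ 256 * 1.4142136 = 362.0386816
Rounded to 2 decimals: 362.04

362.04


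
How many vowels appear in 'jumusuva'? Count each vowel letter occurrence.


Scanning each character of 'jumusuva':
  Position 1: 'j' -> consonant (running count: 0)
  Position 2: 'u' -> vowel (running count: 1)
  Position 3: 'm' -> consonant (running count: 1)
  Position 4: 'u' -> vowel (running count: 2)
  Position 5: 's' -> consonant (running count: 2)
  Position 6: 'u' -> vowel (running count: 3)
  Position 7: 'v' -> consonant (running count: 3)
  Position 8: 'a' -> vowel (running count: 4)
Total vowels: 4

4


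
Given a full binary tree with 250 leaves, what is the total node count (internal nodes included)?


Leaf nodes (terminals): 250
Internal nodes = n - 1 = 250 - 1 = 249
Total = leaves + internal = 250 + 249 = 499

499


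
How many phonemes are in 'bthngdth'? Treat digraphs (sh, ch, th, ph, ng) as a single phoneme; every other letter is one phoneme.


Parsing 'bthngdth' greedily, digraphs first:
  'b' -> consonant phoneme (phonemes so far: 1)
  'th' -> digraph (1 consonant phoneme) (phonemes so far: 2)
  'ng' -> digraph (1 consonant phoneme) (phonemes so far: 3)
  'd' -> consonant phoneme (phonemes so far: 4)
  'th' -> digraph (1 consonant phoneme) (phonemes so far: 5)
Total phonemes: 5

5


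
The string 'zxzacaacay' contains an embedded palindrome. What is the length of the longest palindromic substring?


Scanning 'zxzacaacay' for palindromic substrings.
Substring at positions 3-8: 'acaaca'.
Check: reverse('acaaca') = 'acaaca' -> palindrome confirmed.
Neighbouring characters ('z' / 'y') break symmetry, so it cannot extend further.
No longer palindromic substring exists; longest length = 6

6


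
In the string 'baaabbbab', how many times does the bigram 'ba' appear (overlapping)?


Scanning 'baaabbbab' for bigram 'ba':
  Position 0: 'ba' -> MATCH
  Position 1: 'aa' -> no
  Position 2: 'aa' -> no
  Position 3: 'ab' -> no
  Position 4: 'bb' -> no
  Position 5: 'bb' -> no
  Position 6: 'ba' -> MATCH
  Position 7: 'ab' -> no
Total matches: 2

2


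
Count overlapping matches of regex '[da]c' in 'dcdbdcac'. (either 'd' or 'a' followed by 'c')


Pattern: [da]c means either 'd' or 'a' followed by 'c'.
Scanning 'dcdbdcac' position-by-position:
  Pos 0: window 'dc' -> MATCH
  Pos 1: window 'cd' -> no
  Pos 2: window 'db' -> no
  Pos 3: window 'bd' -> no
  Pos 4: window 'dc' -> MATCH
  Pos 5: window 'ca' -> no
  Pos 6: window 'ac' -> MATCH
  Pos 7: window 'c' -> no
Total matches: 3

3


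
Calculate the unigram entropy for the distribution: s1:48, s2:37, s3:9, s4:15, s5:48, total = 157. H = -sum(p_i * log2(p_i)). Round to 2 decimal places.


Computing entropy H = -sum(p_i * log2(p_i)):
  s1: p = 48/157 = 0.3057, -p*log2(p) = 0.5227
  s2: p = 37/157 = 0.2357, -p*log2(p) = 0.4914
  s3: p = 9/157 = 0.0573, -p*log2(p) = 0.2364
  s4: p = 15/157 = 0.0955, -p*log2(p) = 0.3237
  s5: p = 48/157 = 0.3057, -p*log2(p) = 0.5227
H = sum of terms = 2.0969
Rounded to 2 decimals: 2.10

2.10


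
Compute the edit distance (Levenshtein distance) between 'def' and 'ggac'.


Building DP table for s1='def' (len 3) and s2='ggac' (len 4):
       g  g  a  c
    0  1  2  3  4
  d 1  1  2  3  4
  e 2  2  2  3  4
  f 3  3  3  3  4
Edit distance = dp[3][4] = 4

4


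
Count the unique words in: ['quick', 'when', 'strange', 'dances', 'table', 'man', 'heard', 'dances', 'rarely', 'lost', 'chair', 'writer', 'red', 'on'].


Listing all tokens and tracking unique types:
  Token 1: 'quick' -> NEW (unique so far: 1)
  Token 2: 'when' -> NEW (unique so far: 2)
  Token 3: 'strange' -> NEW (unique so far: 3)
  Token 4: 'dances' -> NEW (unique so far: 4)
  Token 5: 'table' -> NEW (unique so far: 5)
  Token 6: 'man' -> NEW (unique so far: 6)
  Token 7: 'heard' -> NEW (unique so far: 7)
  Token 8: 'dances' -> duplicate (unique so far: 7)
  Token 9: 'rarely' -> NEW (unique so far: 8)
  Token 10: 'lost' -> NEW (unique so far: 9)
  Token 11: 'chair' -> NEW (unique so far: 10)
  Token 12: 'writer' -> NEW (unique so far: 11)
  Token 13: 'red' -> NEW (unique so far: 12)
  Token 14: 'on' -> NEW (unique so far: 13)
Unique types: ('chair', 'dances', 'heard', 'lost', 'man', 'on', 'quick', 'rarely', 'red', 'strange', 'table', 'when', 'writer')
Vocabulary size: 13

13


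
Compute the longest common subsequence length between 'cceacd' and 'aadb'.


DP table for LCS of 'cceacd' and 'aadb':
       a  a  d  b
    0  0  0  0  0
  c 0  0  0  0  0
  c 0  0  0  0  0
  e 0  0  0  0  0
  a 0  1  1  1  1
  c 0  1  1  1  1
  d 0  1  1  2  2
LCS: 'ad'
LCS length = 2

2


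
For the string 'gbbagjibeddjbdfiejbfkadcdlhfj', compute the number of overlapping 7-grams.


String 'gbbagjibeddjbdfiejbfkadcdlhfj' has length L = 29.
Number of overlapping n-grams = L - n + 1
Substituting: 29 - 7 + 1 = 23

23


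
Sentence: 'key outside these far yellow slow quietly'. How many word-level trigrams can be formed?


Word trigrams from [7] words:
  Trigram 1: (key outside these)
  Trigram 2: (outside these far)
  Trigram 3: (these far yellow)
  Trigram 4: (far yellow slow)
  Trigram 5: (yellow slow quietly)
Total word trigrams: 7 - 2 = 5

5


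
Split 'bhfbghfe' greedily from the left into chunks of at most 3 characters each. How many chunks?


'bhfbghfe' has 8 characters.
Chunking with max size 3:
  Chunk 1: 'bhf' (positions 0-2)
  Chunk 2: 'bgh' (positions 3-5)
  Chunk 3: 'fe' (positions 6-7)
Total chunks: ceil(8 / 3) = 3

3


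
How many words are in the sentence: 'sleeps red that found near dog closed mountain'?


Counting words by splitting on spaces:
  Word 1: 'sleeps'
  Word 2: 'red'
  Word 3: 'that'
  Word 4: 'found'
  Word 5: 'near'
  Word 6: 'dog'
  Word 7: 'closed'
  Word 8: 'mountain'
Total words: 8

8


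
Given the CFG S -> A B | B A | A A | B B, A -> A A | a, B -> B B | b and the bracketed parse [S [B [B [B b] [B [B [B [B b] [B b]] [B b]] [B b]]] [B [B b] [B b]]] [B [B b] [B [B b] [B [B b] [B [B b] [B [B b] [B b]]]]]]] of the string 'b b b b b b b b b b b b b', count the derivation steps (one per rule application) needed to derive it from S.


Every bracketed nonterminal node [X ...] in the tree is produced by exactly one rule application.
Reading the tree off as a leftmost derivation:
  Step 1: S  =>  B B   (applied S -> B B)
  Step 2: B B  =>  B B B   (applied B -> B B)
  Step 3: B B B  =>  B B B B   (applied B -> B B)
  Step 4: B B B B  =>  b B B B   (applied B -> b)
  Step 5: b B B B  =>  b B B B B   (applied B -> B B)
  Step 6: b B B B B  =>  b B B B B B   (applied B -> B B)
  Step 7: b B B B B B  =>  b B B B B B B   (applied B -> B B)
  Step 8: b B B B B B B  =>  b b B B B B B   (applied B -> b)
  Step 9: b b B B B B B  =>  b b b B B B B   (applied B -> b)
  Step 10: b b b B B B B  =>  b b b b B B B   (applied B -> b)
  Step 11: b b b b B B B  =>  b b b b b B B   (applied B -> b)
  Step 12: b b b b b B B  =>  b b b b b B B B   (applied B -> B B)
  Step 13: b b b b b B B B  =>  b b b b b b B B   (applied B -> b)
  Step 14: b b b b b b B B  =>  b b b b b b b B   (applied B -> b)
  Step 15: b b b b b b b B  =>  b b b b b b b B B   (applied B -> B B)
  Step 16: b b b b b b b B B  =>  b b b b b b b b B   (applied B -> b)
  Step 17: b b b b b b b b B  =>  b b b b b b b b B B   (applied B -> B B)
  Step 18: b b b b b b b b B B  =>  b b b b b b b b b B   (applied B -> b)
  Step 19: b b b b b b b b b B  =>  b b b b b b b b b B B   (applied B -> B B)
  Step 20: b b b b b b b b b B B  =>  b b b b b b b b b b B   (applied B -> b)
  Step 21: b b b b b b b b b b B  =>  b b b b b b b b b b B B   (applied B -> B B)
  Step 22: b b b b b b b b b b B B  =>  b b b b b b b b b b b B   (applied B -> b)
  Step 23: b b b b b b b b b b b B  =>  b b b b b b b b b b b B B   (applied B -> B B)
  Step 24: b b b b b b b b b b b B B  =>  b b b b b b b b b b b b B   (applied B -> b)
  Step 25: b b b b b b b b b b b b B  =>  b b b b b b b b b b b b b   (applied B -> b)
Final yield: b b b b b b b b b b b b b
Total rewrite steps: 25

25


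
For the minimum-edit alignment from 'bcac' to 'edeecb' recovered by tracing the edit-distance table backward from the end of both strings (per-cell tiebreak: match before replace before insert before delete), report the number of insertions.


Edit distance = 5. Backtracking from cell (4, 6) with preference match > replace > insert > delete,
then listing the resulting alignment 'bcac' -> 'edeecb' left to right:
  Step 1: insert 'e' [insertion #1]
  Step 2: replace b->d
  Step 3: replace c->e
  Step 4: replace a->e
  Step 5: keep 'c'
  Step 6: insert 'b' [insertion #2]
Total insertions: 2

2
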